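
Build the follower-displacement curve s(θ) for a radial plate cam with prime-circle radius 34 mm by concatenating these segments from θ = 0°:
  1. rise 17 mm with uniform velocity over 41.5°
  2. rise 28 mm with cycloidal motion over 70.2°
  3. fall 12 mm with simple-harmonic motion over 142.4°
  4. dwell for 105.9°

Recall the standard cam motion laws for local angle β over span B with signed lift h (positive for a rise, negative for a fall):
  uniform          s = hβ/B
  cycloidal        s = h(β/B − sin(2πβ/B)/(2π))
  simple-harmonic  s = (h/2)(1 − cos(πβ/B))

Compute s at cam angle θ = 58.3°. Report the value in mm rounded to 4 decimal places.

seg 1 [0°–41.5°] uniform, h=17: full span → s += 17 → s = 17.0000
seg 2 [41.5°–111.7°] cycloidal, h=28: θ=58.3° here. β=16.8, B=70.2. 28·(0.2393 − sin(2π·0.2393)/(2π)) = 2.2546 → s = 19.2546

19.2546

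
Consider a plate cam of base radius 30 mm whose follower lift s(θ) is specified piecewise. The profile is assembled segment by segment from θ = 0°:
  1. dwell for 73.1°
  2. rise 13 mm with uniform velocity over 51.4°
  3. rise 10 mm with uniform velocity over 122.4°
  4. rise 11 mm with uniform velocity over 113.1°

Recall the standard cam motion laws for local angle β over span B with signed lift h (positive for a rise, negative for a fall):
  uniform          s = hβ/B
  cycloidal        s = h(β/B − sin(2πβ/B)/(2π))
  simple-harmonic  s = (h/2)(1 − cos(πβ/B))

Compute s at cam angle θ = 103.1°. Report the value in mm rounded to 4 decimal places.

seg 1 [0°–73.1°] dwell: s stays 0.0000
seg 2 [73.1°–124.5°] uniform, h=13: θ=103.1° here. β=30, B=51.4. 13·30/51.4 = 7.5875 → s = 7.5875

7.5875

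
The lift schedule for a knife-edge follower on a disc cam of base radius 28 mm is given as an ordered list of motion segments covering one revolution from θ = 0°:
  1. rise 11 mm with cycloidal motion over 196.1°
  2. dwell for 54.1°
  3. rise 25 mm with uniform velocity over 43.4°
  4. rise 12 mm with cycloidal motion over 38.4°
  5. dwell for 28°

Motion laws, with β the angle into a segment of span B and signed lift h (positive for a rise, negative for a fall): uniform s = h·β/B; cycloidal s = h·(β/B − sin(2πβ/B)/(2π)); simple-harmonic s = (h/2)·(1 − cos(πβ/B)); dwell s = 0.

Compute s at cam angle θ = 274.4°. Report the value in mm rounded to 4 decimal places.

seg 1 [0°–196.1°] cycloidal, h=11: full span → s += 11 → s = 11.0000
seg 2 [196.1°–250.2°] dwell: s stays 11.0000
seg 3 [250.2°–293.6°] uniform, h=25: θ=274.4° here. β=24.2, B=43.4. 25·24.2/43.4 = 13.9401 → s = 24.9401

24.9401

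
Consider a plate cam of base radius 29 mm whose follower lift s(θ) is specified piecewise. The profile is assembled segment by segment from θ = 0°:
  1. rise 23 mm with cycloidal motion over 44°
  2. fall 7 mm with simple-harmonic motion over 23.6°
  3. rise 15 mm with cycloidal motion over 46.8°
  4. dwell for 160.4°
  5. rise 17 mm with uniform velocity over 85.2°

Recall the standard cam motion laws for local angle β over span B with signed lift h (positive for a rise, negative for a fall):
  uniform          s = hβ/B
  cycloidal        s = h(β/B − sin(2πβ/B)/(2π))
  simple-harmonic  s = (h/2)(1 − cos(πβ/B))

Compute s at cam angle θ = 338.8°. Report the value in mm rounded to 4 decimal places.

seg 1 [0°–44°] cycloidal, h=23: full span → s += 23 → s = 23.0000
seg 2 [44°–67.6°] simple-harmonic, h=-7: full span → s += -7 → s = 16.0000
seg 3 [67.6°–114.4°] cycloidal, h=15: full span → s += 15 → s = 31.0000
seg 4 [114.4°–274.8°] dwell: s stays 31.0000
seg 5 [274.8°–360°] uniform, h=17: θ=338.8° here. β=64, B=85.2. 17·64/85.2 = 12.7700 → s = 43.7700

43.7700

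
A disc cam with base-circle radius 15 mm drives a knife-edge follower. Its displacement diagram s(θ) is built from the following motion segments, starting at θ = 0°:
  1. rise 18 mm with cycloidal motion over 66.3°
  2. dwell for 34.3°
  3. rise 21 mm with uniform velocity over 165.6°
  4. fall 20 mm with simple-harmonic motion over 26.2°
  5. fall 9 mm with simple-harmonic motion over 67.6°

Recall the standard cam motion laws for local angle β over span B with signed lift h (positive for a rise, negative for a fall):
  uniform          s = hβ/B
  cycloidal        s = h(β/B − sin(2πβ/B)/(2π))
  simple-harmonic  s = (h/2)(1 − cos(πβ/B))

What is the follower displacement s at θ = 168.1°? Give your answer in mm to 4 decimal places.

seg 1 [0°–66.3°] cycloidal, h=18: full span → s += 18 → s = 18.0000
seg 2 [66.3°–100.6°] dwell: s stays 18.0000
seg 3 [100.6°–266.2°] uniform, h=21: θ=168.1° here. β=67.5, B=165.6. 21·67.5/165.6 = 8.5598 → s = 26.5598

26.5598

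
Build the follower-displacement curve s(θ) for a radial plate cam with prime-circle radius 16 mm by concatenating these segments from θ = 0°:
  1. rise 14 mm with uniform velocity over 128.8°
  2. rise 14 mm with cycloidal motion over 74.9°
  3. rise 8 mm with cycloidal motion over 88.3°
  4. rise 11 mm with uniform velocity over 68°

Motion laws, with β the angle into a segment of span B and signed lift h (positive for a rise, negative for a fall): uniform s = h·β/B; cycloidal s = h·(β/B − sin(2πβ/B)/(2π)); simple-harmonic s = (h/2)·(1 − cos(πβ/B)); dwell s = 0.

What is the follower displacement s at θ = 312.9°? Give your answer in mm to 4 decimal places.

seg 1 [0°–128.8°] uniform, h=14: full span → s += 14 → s = 14.0000
seg 2 [128.8°–203.7°] cycloidal, h=14: full span → s += 14 → s = 28.0000
seg 3 [203.7°–292°] cycloidal, h=8: full span → s += 8 → s = 36.0000
seg 4 [292°–360°] uniform, h=11: θ=312.9° here. β=20.9, B=68. 11·20.9/68 = 3.3809 → s = 39.3809

39.3809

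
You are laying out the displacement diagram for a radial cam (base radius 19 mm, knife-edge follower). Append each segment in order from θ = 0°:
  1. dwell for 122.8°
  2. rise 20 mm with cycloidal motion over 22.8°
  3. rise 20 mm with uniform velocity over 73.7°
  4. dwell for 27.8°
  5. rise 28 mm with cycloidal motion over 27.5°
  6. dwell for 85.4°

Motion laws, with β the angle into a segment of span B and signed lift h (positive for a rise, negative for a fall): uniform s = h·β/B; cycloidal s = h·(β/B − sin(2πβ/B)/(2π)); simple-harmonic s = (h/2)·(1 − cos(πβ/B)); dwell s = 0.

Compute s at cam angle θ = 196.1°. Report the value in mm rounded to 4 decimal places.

seg 1 [0°–122.8°] dwell: s stays 0.0000
seg 2 [122.8°–145.6°] cycloidal, h=20: full span → s += 20 → s = 20.0000
seg 3 [145.6°–219.3°] uniform, h=20: θ=196.1° here. β=50.5, B=73.7. 20·50.5/73.7 = 13.7042 → s = 33.7042

33.7042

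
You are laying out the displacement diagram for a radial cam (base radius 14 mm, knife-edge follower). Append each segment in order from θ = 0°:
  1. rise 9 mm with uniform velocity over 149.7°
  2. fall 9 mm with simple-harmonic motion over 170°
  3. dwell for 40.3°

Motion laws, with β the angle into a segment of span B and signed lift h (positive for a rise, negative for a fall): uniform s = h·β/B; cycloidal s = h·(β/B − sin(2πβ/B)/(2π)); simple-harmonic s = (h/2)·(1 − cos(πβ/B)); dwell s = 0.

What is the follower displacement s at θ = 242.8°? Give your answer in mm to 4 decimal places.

seg 1 [0°–149.7°] uniform, h=9: full span → s += 9 → s = 9.0000
seg 2 [149.7°–319.7°] simple-harmonic, h=-9: θ=242.8° here. β=93.1, B=170. -9/2·(1 − cos(π·0.5476)) = -5.1711 → s = 3.8289

3.8289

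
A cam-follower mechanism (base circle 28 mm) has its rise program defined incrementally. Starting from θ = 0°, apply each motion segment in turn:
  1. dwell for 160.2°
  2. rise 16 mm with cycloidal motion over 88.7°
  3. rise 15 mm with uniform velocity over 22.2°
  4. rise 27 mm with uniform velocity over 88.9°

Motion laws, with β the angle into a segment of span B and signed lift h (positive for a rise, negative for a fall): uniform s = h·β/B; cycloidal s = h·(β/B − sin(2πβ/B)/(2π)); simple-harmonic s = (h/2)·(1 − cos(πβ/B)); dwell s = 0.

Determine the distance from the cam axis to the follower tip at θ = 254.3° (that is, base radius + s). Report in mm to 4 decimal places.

seg 1 [0°–160.2°] dwell: s stays 0.0000
seg 2 [160.2°–248.9°] cycloidal, h=16: full span → s += 16 → s = 16.0000
seg 3 [248.9°–271.1°] uniform, h=15: θ=254.3° here. β=5.4, B=22.2. 15·5.4/22.2 = 3.6486 → s = 19.6486
radial distance = base radius + s = 28 + 19.6486 = 47.6486

47.6486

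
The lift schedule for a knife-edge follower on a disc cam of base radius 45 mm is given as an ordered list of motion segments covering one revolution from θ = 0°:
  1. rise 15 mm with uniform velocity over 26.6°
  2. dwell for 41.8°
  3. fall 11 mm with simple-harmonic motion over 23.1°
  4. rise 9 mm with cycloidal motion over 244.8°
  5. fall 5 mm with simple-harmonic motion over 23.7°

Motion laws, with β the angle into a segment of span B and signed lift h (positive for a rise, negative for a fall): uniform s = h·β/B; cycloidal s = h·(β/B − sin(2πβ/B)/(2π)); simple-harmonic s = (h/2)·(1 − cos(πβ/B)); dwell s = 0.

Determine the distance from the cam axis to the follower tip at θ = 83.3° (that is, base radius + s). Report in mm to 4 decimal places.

seg 1 [0°–26.6°] uniform, h=15: full span → s += 15 → s = 15.0000
seg 2 [26.6°–68.4°] dwell: s stays 15.0000
seg 3 [68.4°–91.5°] simple-harmonic, h=-11: θ=83.3° here. β=14.9, B=23.1. -11/2·(1 − cos(π·0.6450)) = -7.9200 → s = 7.0800
radial distance = base radius + s = 45 + 7.0800 = 52.0800

52.0800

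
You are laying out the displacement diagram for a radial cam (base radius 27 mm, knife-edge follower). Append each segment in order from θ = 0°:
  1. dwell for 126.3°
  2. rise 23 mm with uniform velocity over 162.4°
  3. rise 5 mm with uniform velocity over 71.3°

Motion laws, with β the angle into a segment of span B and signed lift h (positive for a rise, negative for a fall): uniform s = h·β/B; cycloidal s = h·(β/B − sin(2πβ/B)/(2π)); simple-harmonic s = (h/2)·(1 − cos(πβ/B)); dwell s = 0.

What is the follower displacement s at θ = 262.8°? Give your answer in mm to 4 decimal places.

seg 1 [0°–126.3°] dwell: s stays 0.0000
seg 2 [126.3°–288.7°] uniform, h=23: θ=262.8° here. β=136.5, B=162.4. 23·136.5/162.4 = 19.3319 → s = 19.3319

19.3319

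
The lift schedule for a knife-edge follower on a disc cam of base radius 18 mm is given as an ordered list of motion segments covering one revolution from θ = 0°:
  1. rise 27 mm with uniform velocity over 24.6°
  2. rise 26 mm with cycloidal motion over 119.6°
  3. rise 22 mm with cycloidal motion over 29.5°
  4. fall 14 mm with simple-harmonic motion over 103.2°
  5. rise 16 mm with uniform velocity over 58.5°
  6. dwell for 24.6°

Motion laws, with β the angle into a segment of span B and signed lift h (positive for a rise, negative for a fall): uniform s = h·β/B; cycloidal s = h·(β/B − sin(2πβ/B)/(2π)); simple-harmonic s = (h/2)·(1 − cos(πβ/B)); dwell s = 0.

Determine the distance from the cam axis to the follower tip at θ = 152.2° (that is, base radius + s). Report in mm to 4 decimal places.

seg 1 [0°–24.6°] uniform, h=27: full span → s += 27 → s = 27.0000
seg 2 [24.6°–144.2°] cycloidal, h=26: full span → s += 26 → s = 53.0000
seg 3 [144.2°–173.7°] cycloidal, h=22: θ=152.2° here. β=8, B=29.5. 22·(0.2712 − sin(2π·0.2712)/(2π)) = 2.4957 → s = 55.4957
radial distance = base radius + s = 18 + 55.4957 = 73.4957

73.4957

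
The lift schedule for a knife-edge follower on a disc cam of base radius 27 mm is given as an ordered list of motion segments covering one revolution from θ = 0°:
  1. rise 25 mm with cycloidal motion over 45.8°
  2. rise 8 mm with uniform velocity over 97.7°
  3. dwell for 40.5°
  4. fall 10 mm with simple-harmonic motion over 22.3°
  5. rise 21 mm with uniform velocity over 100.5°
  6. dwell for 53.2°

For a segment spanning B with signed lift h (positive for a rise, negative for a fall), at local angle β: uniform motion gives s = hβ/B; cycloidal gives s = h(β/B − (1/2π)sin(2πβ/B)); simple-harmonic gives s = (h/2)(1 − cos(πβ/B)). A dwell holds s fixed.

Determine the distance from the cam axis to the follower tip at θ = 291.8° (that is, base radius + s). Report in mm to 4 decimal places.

seg 1 [0°–45.8°] cycloidal, h=25: full span → s += 25 → s = 25.0000
seg 2 [45.8°–143.5°] uniform, h=8: full span → s += 8 → s = 33.0000
seg 3 [143.5°–184°] dwell: s stays 33.0000
seg 4 [184°–206.3°] simple-harmonic, h=-10: full span → s += -10 → s = 23.0000
seg 5 [206.3°–306.8°] uniform, h=21: θ=291.8° here. β=85.5, B=100.5. 21·85.5/100.5 = 17.8657 → s = 40.8657
radial distance = base radius + s = 27 + 40.8657 = 67.8657

67.8657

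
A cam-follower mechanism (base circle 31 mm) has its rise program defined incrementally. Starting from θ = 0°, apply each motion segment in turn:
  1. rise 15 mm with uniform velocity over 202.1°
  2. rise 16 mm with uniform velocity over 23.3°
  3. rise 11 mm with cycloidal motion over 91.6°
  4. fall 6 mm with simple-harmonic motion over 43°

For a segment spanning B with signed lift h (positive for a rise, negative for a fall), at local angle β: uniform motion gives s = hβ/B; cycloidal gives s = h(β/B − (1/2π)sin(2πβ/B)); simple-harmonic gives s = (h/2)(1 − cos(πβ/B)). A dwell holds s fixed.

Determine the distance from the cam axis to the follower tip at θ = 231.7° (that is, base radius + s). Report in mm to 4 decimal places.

seg 1 [0°–202.1°] uniform, h=15: full span → s += 15 → s = 15.0000
seg 2 [202.1°–225.4°] uniform, h=16: full span → s += 16 → s = 31.0000
seg 3 [225.4°–317°] cycloidal, h=11: θ=231.7° here. β=6.3, B=91.6. 11·(0.0688 − sin(2π·0.0688)/(2π)) = 0.0233 → s = 31.0233
radial distance = base radius + s = 31 + 31.0233 = 62.0233

62.0233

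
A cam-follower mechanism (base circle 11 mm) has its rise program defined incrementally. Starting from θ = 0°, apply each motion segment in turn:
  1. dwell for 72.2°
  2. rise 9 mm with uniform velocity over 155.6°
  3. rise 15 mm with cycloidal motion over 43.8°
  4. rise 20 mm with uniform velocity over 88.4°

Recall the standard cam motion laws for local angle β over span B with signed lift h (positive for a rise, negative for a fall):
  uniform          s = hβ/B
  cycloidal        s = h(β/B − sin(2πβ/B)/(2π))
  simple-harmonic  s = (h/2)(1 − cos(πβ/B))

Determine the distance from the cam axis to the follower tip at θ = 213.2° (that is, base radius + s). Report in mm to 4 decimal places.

seg 1 [0°–72.2°] dwell: s stays 0.0000
seg 2 [72.2°–227.8°] uniform, h=9: θ=213.2° here. β=141, B=155.6. 9·141/155.6 = 8.1555 → s = 8.1555
radial distance = base radius + s = 11 + 8.1555 = 19.1555

19.1555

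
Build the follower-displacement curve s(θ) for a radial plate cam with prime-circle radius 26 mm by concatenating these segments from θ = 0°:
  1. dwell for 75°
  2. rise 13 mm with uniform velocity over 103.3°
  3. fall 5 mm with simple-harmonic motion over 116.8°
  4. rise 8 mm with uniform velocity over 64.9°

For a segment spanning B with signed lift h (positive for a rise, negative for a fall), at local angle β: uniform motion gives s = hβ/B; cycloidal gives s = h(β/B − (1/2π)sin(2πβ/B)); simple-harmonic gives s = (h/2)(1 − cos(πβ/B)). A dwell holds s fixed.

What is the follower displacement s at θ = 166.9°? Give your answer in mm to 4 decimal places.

seg 1 [0°–75°] dwell: s stays 0.0000
seg 2 [75°–178.3°] uniform, h=13: θ=166.9° here. β=91.9, B=103.3. 13·91.9/103.3 = 11.5653 → s = 11.5653

11.5653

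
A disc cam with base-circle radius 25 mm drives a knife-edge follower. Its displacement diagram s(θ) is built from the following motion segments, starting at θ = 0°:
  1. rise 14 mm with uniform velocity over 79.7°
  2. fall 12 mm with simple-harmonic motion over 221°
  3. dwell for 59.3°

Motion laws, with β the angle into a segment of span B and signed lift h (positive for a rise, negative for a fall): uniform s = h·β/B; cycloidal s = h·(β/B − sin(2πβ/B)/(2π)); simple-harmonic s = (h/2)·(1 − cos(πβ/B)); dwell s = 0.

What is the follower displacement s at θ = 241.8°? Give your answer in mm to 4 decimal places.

seg 1 [0°–79.7°] uniform, h=14: full span → s += 14 → s = 14.0000
seg 2 [79.7°–300.7°] simple-harmonic, h=-12: θ=241.8° here. β=162.1, B=221. -12/2·(1 − cos(π·0.7335)) = -10.0169 → s = 3.9831

3.9831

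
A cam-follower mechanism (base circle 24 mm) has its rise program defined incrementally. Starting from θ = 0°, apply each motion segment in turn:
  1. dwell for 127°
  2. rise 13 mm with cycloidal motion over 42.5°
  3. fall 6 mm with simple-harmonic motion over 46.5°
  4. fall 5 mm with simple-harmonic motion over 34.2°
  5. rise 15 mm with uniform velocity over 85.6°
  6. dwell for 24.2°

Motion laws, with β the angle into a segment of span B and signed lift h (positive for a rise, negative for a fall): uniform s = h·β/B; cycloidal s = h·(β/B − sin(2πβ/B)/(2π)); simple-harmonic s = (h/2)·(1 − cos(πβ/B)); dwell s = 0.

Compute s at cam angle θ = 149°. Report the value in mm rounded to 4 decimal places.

seg 1 [0°–127°] dwell: s stays 0.0000
seg 2 [127°–169.5°] cycloidal, h=13: θ=149° here. β=22, B=42.5. 13·(0.5176 − sin(2π·0.5176)/(2π)) = 6.9584 → s = 6.9584

6.9584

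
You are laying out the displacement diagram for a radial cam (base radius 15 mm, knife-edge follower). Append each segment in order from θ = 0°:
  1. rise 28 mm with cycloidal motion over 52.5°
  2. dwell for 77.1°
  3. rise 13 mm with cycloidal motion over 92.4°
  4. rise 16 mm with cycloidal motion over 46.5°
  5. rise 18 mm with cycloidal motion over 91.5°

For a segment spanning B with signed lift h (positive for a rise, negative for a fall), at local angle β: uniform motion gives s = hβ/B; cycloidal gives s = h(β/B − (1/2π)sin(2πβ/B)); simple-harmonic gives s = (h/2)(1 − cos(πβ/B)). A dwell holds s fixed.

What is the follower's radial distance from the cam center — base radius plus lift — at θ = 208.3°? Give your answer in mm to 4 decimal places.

seg 1 [0°–52.5°] cycloidal, h=28: full span → s += 28 → s = 28.0000
seg 2 [52.5°–129.6°] dwell: s stays 28.0000
seg 3 [129.6°–222°] cycloidal, h=13: θ=208.3° here. β=78.7, B=92.4. 13·(0.8517 − sin(2π·0.8517)/(2π)) = 12.7330 → s = 40.7330
radial distance = base radius + s = 15 + 40.7330 = 55.7330

55.7330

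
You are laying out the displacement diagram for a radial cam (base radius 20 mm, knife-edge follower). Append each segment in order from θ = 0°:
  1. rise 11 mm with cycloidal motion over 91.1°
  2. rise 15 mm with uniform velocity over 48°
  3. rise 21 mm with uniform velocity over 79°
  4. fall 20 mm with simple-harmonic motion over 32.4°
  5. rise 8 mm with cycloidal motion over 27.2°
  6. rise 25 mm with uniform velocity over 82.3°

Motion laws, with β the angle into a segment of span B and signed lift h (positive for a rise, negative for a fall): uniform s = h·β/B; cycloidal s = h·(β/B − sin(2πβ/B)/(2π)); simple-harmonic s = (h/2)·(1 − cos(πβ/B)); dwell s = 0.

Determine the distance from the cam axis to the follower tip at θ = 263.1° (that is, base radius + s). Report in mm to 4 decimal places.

seg 1 [0°–91.1°] cycloidal, h=11: full span → s += 11 → s = 11.0000
seg 2 [91.1°–139.1°] uniform, h=15: full span → s += 15 → s = 26.0000
seg 3 [139.1°–218.1°] uniform, h=21: full span → s += 21 → s = 47.0000
seg 4 [218.1°–250.5°] simple-harmonic, h=-20: full span → s += -20 → s = 27.0000
seg 5 [250.5°–277.7°] cycloidal, h=8: θ=263.1° here. β=12.6, B=27.2. 8·(0.4632 − sin(2π·0.4632)/(2π)) = 3.4144 → s = 30.4144
radial distance = base radius + s = 20 + 30.4144 = 50.4144

50.4144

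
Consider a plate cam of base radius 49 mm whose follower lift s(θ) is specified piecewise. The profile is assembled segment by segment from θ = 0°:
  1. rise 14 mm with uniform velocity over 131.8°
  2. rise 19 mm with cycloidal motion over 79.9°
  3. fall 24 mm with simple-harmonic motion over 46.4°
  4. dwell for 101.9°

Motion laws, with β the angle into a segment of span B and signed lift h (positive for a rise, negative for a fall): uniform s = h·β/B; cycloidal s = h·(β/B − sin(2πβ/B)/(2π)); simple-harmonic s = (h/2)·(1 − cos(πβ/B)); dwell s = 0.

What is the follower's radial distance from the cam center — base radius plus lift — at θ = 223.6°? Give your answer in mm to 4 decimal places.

seg 1 [0°–131.8°] uniform, h=14: full span → s += 14 → s = 14.0000
seg 2 [131.8°–211.7°] cycloidal, h=19: full span → s += 19 → s = 33.0000
seg 3 [211.7°–258.1°] simple-harmonic, h=-24: θ=223.6° here. β=11.9, B=46.4. -24/2·(1 − cos(π·0.2565)) = -3.6888 → s = 29.3112
radial distance = base radius + s = 49 + 29.3112 = 78.3112

78.3112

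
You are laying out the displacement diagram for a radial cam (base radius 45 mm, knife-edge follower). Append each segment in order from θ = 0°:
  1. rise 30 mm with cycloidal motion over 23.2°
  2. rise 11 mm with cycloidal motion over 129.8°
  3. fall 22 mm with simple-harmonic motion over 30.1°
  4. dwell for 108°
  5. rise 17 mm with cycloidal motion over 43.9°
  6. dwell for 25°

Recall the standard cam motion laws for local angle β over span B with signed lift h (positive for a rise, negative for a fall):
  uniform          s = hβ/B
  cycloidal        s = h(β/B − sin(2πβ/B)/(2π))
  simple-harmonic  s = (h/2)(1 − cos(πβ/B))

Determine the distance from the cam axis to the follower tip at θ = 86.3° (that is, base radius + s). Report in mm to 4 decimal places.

seg 1 [0°–23.2°] cycloidal, h=30: full span → s += 30 → s = 30.0000
seg 2 [23.2°–153°] cycloidal, h=11: θ=86.3° here. β=63.1, B=129.8. 11·(0.4861 − sin(2π·0.4861)/(2π)) = 5.1951 → s = 35.1951
radial distance = base radius + s = 45 + 35.1951 = 80.1951

80.1951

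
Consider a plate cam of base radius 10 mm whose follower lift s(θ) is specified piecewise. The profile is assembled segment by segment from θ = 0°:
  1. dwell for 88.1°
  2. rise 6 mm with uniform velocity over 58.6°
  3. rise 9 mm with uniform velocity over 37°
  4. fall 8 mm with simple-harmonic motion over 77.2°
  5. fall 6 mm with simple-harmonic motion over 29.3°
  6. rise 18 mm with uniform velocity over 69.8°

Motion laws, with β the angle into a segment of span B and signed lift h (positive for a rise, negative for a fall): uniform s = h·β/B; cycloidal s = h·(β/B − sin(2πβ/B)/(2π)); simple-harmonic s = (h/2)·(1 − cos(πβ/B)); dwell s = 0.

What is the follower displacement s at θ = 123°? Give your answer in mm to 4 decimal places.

seg 1 [0°–88.1°] dwell: s stays 0.0000
seg 2 [88.1°–146.7°] uniform, h=6: θ=123° here. β=34.9, B=58.6. 6·34.9/58.6 = 3.5734 → s = 3.5734

3.5734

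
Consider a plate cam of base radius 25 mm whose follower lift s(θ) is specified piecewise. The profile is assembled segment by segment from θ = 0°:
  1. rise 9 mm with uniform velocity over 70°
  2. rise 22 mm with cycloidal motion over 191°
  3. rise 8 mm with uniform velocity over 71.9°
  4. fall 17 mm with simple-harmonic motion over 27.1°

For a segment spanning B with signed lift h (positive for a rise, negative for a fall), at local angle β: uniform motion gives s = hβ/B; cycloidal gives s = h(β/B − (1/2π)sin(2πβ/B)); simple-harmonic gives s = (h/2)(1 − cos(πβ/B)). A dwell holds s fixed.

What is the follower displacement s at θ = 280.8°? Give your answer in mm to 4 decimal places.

seg 1 [0°–70°] uniform, h=9: full span → s += 9 → s = 9.0000
seg 2 [70°–261°] cycloidal, h=22: full span → s += 22 → s = 31.0000
seg 3 [261°–332.9°] uniform, h=8: θ=280.8° here. β=19.8, B=71.9. 8·19.8/71.9 = 2.2031 → s = 33.2031

33.2031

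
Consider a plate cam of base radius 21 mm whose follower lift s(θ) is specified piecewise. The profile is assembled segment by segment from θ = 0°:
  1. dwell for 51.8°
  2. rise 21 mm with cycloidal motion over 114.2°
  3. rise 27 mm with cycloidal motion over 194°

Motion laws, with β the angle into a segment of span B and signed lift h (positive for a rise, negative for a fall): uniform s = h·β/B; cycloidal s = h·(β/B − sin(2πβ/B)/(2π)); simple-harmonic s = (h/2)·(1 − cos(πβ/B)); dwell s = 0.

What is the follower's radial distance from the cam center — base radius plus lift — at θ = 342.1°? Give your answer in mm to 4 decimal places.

seg 1 [0°–51.8°] dwell: s stays 0.0000
seg 2 [51.8°–166°] cycloidal, h=21: full span → s += 21 → s = 21.0000
seg 3 [166°–360°] cycloidal, h=27: θ=342.1° here. β=176.1, B=194. 27·(0.9077 − sin(2π·0.9077)/(2π)) = 26.8628 → s = 47.8628
radial distance = base radius + s = 21 + 47.8628 = 68.8628

68.8628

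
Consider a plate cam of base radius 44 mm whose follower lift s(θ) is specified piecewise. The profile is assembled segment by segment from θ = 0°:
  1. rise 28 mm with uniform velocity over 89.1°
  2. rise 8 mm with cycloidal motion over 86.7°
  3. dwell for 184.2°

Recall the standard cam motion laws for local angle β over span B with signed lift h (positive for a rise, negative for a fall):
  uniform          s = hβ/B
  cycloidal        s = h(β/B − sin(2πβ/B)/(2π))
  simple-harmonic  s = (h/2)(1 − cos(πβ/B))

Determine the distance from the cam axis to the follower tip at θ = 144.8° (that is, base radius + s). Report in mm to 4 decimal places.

seg 1 [0°–89.1°] uniform, h=28: full span → s += 28 → s = 28.0000
seg 2 [89.1°–175.8°] cycloidal, h=8: θ=144.8° here. β=55.7, B=86.7. 8·(0.6424 − sin(2π·0.6424)/(2π)) = 6.1330 → s = 34.1330
radial distance = base radius + s = 44 + 34.1330 = 78.1330

78.1330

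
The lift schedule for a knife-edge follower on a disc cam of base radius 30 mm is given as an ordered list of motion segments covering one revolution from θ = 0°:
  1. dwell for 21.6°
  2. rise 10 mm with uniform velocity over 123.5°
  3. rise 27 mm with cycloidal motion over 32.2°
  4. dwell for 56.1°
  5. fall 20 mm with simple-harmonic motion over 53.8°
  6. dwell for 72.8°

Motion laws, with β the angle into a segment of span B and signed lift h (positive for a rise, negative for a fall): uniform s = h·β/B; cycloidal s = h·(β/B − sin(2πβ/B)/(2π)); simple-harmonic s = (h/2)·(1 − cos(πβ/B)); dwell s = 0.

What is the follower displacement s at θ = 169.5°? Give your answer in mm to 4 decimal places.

seg 1 [0°–21.6°] dwell: s stays 0.0000
seg 2 [21.6°–145.1°] uniform, h=10: full span → s += 10 → s = 10.0000
seg 3 [145.1°–177.3°] cycloidal, h=27: θ=169.5° here. β=24.4, B=32.2. 27·(0.7578 − sin(2π·0.7578)/(2π)) = 24.7517 → s = 34.7517

34.7517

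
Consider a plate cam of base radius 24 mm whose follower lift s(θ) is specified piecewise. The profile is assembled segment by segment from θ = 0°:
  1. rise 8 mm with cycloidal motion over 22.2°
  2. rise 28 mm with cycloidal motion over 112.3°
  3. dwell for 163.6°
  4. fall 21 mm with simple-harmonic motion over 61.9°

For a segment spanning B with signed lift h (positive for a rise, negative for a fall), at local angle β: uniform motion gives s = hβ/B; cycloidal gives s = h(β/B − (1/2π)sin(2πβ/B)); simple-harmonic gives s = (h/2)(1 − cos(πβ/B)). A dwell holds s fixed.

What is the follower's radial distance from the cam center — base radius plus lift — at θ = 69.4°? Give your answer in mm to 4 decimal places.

seg 1 [0°–22.2°] cycloidal, h=8: full span → s += 8 → s = 8.0000
seg 2 [22.2°–134.5°] cycloidal, h=28: θ=69.4° here. β=47.2, B=112.3. 28·(0.4203 − sin(2π·0.4203)/(2π)) = 9.6291 → s = 17.6291
radial distance = base radius + s = 24 + 17.6291 = 41.6291

41.6291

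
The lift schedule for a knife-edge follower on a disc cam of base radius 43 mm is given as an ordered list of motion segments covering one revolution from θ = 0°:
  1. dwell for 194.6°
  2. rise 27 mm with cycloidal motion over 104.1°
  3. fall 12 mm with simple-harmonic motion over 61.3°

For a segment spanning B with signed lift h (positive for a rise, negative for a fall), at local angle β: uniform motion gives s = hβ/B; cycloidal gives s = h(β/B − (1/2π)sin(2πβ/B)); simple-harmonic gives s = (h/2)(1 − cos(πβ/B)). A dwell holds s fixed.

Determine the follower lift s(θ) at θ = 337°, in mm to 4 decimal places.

seg 1 [0°–194.6°] dwell: s stays 0.0000
seg 2 [194.6°–298.7°] cycloidal, h=27: full span → s += 27 → s = 27.0000
seg 3 [298.7°–360°] simple-harmonic, h=-12: θ=337° here. β=38.3, B=61.3. -12/2·(1 − cos(π·0.6248)) = -8.2925 → s = 18.7075

18.7075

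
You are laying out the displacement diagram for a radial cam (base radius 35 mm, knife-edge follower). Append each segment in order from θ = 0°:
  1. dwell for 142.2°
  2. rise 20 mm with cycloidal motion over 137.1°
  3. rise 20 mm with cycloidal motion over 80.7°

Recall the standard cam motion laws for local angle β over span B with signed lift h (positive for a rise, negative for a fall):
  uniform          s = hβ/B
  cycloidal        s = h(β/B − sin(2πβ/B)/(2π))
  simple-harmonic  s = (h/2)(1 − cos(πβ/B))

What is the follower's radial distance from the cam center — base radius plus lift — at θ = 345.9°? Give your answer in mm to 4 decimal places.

seg 1 [0°–142.2°] dwell: s stays 0.0000
seg 2 [142.2°–279.3°] cycloidal, h=20: full span → s += 20 → s = 20.0000
seg 3 [279.3°–360°] cycloidal, h=20: θ=345.9° here. β=66.6, B=80.7. 20·(0.8253 − sin(2π·0.8253)/(2π)) = 19.3392 → s = 39.3392
radial distance = base radius + s = 35 + 39.3392 = 74.3392

74.3392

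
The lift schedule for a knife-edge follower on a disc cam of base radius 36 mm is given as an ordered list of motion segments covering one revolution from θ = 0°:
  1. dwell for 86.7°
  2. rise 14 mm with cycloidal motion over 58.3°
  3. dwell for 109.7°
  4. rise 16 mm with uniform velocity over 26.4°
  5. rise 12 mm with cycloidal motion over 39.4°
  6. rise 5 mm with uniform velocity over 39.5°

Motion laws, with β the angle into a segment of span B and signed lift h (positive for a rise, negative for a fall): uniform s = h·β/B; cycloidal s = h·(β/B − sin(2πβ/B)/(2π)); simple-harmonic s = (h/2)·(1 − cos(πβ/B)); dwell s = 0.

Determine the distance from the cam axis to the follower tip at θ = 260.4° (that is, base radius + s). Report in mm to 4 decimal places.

seg 1 [0°–86.7°] dwell: s stays 0.0000
seg 2 [86.7°–145°] cycloidal, h=14: full span → s += 14 → s = 14.0000
seg 3 [145°–254.7°] dwell: s stays 14.0000
seg 4 [254.7°–281.1°] uniform, h=16: θ=260.4° here. β=5.7, B=26.4. 16·5.7/26.4 = 3.4545 → s = 17.4545
radial distance = base radius + s = 36 + 17.4545 = 53.4545

53.4545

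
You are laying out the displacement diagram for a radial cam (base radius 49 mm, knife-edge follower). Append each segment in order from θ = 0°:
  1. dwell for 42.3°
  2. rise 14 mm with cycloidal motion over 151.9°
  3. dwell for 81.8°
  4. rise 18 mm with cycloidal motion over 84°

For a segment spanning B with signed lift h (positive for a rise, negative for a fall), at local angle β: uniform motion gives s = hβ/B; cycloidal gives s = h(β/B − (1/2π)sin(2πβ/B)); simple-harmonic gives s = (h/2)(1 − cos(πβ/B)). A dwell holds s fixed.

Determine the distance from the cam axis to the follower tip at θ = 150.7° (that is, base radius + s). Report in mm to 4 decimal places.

seg 1 [0°–42.3°] dwell: s stays 0.0000
seg 2 [42.3°–194.2°] cycloidal, h=14: θ=150.7° here. β=108.4, B=151.9. 14·(0.7136 − sin(2π·0.7136)/(2π)) = 12.1610 → s = 12.1610
radial distance = base radius + s = 49 + 12.1610 = 61.1610

61.1610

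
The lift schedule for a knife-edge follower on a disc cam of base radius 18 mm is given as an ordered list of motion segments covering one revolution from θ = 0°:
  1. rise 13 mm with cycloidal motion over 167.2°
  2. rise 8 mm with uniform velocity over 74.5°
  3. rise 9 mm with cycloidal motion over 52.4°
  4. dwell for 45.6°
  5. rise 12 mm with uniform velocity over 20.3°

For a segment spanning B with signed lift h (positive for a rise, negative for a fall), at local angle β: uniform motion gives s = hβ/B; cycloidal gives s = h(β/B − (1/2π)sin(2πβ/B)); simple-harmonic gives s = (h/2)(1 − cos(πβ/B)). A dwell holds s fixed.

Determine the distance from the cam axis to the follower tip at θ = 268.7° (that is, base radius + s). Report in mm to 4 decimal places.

seg 1 [0°–167.2°] cycloidal, h=13: full span → s += 13 → s = 13.0000
seg 2 [167.2°–241.7°] uniform, h=8: full span → s += 8 → s = 21.0000
seg 3 [241.7°–294.1°] cycloidal, h=9: θ=268.7° here. β=27, B=52.4. 9·(0.5153 − sin(2π·0.5153)/(2π)) = 4.7746 → s = 25.7746
radial distance = base radius + s = 18 + 25.7746 = 43.7746

43.7746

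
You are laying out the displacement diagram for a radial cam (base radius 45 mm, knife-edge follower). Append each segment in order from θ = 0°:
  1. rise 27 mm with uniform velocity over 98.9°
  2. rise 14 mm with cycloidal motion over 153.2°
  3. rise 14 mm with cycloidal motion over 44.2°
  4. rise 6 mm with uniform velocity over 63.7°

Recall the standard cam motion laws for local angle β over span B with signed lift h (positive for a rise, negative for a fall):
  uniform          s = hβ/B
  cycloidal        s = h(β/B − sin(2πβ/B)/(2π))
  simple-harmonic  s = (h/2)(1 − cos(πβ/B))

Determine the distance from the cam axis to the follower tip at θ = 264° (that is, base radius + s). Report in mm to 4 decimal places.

seg 1 [0°–98.9°] uniform, h=27: full span → s += 27 → s = 27.0000
seg 2 [98.9°–252.1°] cycloidal, h=14: full span → s += 14 → s = 41.0000
seg 3 [252.1°–296.3°] cycloidal, h=14: θ=264° here. β=11.9, B=44.2. 14·(0.2692 − sin(2π·0.2692)/(2π)) = 1.5573 → s = 42.5573
radial distance = base radius + s = 45 + 42.5573 = 87.5573

87.5573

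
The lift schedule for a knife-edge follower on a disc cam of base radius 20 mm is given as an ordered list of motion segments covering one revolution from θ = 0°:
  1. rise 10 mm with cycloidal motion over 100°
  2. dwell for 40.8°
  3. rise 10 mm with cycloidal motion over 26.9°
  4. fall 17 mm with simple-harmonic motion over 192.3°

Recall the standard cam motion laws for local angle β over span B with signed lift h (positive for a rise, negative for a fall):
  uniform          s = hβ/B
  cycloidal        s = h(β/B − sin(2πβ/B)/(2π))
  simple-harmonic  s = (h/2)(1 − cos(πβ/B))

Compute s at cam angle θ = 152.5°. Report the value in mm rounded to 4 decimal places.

seg 1 [0°–100°] cycloidal, h=10: full span → s += 10 → s = 10.0000
seg 2 [100°–140.8°] dwell: s stays 10.0000
seg 3 [140.8°–167.7°] cycloidal, h=10: θ=152.5° here. β=11.7, B=26.9. 10·(0.4349 − sin(2π·0.4349)/(2π)) = 3.7169 → s = 13.7169

13.7169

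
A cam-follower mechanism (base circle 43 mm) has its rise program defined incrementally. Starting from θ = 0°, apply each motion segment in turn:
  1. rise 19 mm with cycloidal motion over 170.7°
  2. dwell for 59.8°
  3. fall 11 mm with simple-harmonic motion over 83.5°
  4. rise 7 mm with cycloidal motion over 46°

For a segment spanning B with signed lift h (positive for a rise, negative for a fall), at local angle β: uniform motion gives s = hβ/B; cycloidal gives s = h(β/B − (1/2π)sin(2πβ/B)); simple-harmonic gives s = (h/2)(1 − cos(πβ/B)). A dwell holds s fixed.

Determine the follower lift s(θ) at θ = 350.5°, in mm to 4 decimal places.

seg 1 [0°–170.7°] cycloidal, h=19: full span → s += 19 → s = 19.0000
seg 2 [170.7°–230.5°] dwell: s stays 19.0000
seg 3 [230.5°–314°] simple-harmonic, h=-11: full span → s += -11 → s = 8.0000
seg 4 [314°–360°] cycloidal, h=7: θ=350.5° here. β=36.5, B=46. 7·(0.7935 − sin(2π·0.7935)/(2π)) = 6.6271 → s = 14.6271

14.6271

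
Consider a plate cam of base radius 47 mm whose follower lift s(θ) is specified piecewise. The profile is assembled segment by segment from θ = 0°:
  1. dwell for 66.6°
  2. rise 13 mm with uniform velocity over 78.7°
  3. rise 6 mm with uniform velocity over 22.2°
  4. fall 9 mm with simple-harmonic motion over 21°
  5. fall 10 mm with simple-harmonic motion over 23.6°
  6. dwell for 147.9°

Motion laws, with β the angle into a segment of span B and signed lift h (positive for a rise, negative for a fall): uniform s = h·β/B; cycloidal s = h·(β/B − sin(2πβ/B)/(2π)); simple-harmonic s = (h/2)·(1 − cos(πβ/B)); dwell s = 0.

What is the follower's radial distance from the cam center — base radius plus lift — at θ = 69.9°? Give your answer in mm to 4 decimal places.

seg 1 [0°–66.6°] dwell: s stays 0.0000
seg 2 [66.6°–145.3°] uniform, h=13: θ=69.9° here. β=3.3, B=78.7. 13·3.3/78.7 = 0.5451 → s = 0.5451
radial distance = base radius + s = 47 + 0.5451 = 47.5451

47.5451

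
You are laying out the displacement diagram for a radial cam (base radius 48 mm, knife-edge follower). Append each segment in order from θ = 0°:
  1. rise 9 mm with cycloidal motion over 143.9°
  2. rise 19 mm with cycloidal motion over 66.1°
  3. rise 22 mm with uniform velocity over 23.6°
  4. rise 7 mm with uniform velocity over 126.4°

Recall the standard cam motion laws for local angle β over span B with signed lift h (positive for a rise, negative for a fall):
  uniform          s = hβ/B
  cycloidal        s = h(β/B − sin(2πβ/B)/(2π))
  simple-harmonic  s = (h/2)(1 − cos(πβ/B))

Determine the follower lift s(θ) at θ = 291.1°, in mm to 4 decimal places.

seg 1 [0°–143.9°] cycloidal, h=9: full span → s += 9 → s = 9.0000
seg 2 [143.9°–210°] cycloidal, h=19: full span → s += 19 → s = 28.0000
seg 3 [210°–233.6°] uniform, h=22: full span → s += 22 → s = 50.0000
seg 4 [233.6°–360°] uniform, h=7: θ=291.1° here. β=57.5, B=126.4. 7·57.5/126.4 = 3.1843 → s = 53.1843

53.1843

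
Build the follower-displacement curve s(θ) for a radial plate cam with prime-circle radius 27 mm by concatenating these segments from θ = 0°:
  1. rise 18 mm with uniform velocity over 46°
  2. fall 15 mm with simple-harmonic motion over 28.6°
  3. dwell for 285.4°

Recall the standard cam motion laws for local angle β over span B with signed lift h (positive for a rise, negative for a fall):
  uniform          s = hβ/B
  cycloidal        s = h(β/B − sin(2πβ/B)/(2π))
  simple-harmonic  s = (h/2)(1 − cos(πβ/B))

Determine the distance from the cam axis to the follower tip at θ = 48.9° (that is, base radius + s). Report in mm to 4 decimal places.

seg 1 [0°–46°] uniform, h=18: full span → s += 18 → s = 18.0000
seg 2 [46°–74.6°] simple-harmonic, h=-15: θ=48.9° here. β=2.9, B=28.6. -15/2·(1 − cos(π·0.1014)) = -0.3773 → s = 17.6227
radial distance = base radius + s = 27 + 17.6227 = 44.6227

44.6227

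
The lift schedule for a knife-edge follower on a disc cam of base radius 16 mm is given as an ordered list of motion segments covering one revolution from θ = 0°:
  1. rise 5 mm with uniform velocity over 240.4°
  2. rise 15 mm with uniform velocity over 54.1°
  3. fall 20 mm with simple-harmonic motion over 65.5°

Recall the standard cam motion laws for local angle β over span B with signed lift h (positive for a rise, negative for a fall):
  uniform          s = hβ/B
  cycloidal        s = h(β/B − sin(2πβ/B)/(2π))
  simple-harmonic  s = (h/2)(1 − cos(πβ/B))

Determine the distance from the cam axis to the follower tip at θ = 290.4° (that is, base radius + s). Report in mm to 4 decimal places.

seg 1 [0°–240.4°] uniform, h=5: full span → s += 5 → s = 5.0000
seg 2 [240.4°–294.5°] uniform, h=15: θ=290.4° here. β=50, B=54.1. 15·50/54.1 = 13.8632 → s = 18.8632
radial distance = base radius + s = 16 + 18.8632 = 34.8632

34.8632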